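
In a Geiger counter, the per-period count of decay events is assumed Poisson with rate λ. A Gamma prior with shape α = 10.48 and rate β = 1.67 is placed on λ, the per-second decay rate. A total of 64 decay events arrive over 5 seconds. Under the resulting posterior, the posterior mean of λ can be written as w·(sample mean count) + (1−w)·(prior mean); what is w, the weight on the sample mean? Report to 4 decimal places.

0.7496

With a Gamma(shape α, rate β) prior, the Poisson likelihood is conjugate: the posterior is Gamma(α + ΣXᵢ, β + n).
Posterior mean = (α₀+S)/(β₀+n) = [n/(β₀+n)]·(S/n) + [β₀/(β₀+n)]·(α₀/β₀), so only n and β₀ enter the weight.
Weight on data w = n/(β₀+n) = 5/(1.67+5) = 5/6.67 = 0.7496.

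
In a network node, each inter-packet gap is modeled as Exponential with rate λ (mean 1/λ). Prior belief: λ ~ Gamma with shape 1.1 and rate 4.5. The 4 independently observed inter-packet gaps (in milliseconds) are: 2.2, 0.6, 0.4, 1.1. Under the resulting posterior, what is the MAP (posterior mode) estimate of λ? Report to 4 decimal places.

With a Gamma(shape α, rate β) prior on the exponential rate λ, the posterior after n observations with total T = Σxᵢ is Gamma(α+n, β+T).
Sum of observations T = 4.3 milliseconds; n = 4.
Posterior: Gamma(1.1+4, 4.5+4.3) = Gamma(5.1, 8.8).
Mode = (α−1)/β = 0.4659.

0.4659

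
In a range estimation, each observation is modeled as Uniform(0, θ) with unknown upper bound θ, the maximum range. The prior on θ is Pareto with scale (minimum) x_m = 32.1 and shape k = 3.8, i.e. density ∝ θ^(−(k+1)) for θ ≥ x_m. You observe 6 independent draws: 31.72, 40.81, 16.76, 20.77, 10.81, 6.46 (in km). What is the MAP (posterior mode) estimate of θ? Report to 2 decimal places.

40.81

A Pareto(scale x_m, shape k) prior on the upper bound θ of Uniform(0, θ) is conjugate: posterior is Pareto(max(x_m, max xᵢ), k + n).
Sample maximum = 40.81; prior scale x_m = 32.1 → posterior scale = max = 40.81.
Posterior shape = 3.8 + 6 = 9.8.
The Pareto density is decreasing on [x_m, ∞), so the mode is x_m = 40.81.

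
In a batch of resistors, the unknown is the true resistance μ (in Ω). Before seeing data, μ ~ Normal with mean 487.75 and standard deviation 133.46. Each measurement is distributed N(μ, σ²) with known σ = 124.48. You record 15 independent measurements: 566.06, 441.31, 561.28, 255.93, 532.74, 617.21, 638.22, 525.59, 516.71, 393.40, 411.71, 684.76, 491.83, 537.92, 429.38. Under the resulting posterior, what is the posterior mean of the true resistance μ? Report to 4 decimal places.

505.8849

For Normal data with known variance σ², a Normal(μ₀, σ₀²) prior on μ is conjugate. Posterior precision = 1/σ₀² + n/σ²; posterior mean is the precision-weighted average of μ₀ and x̄.
Σxᵢ = 566.06 + 441.31 + 561.28 + 255.93 + 532.74 + 617.21 + 638.22 + 525.59 + 516.71 + 393.40 + 411.71 + 684.76 + 491.83 + 537.92 + 429.38 = 7604.05, so n·x̄ = 7604.05.
σ₀² = 133.46² = 17811.5716, σ² = 124.48² = 15495.2704; σ² + n·σ₀² = 15495.2704 + 15·17811.5716 = 282668.8444.
Posterior mean = (μ₀/σ₀² + n·x̄/σ²)/(1/σ₀² + n/σ²) = (σ²·μ₀ + σ₀²·n·x̄)/(σ² + n·σ₀²) = (15495.2704·487.75 + 17811.5716·7604.05)/282668.8444 = 142997899.16258/282668.8444 = 505.8849.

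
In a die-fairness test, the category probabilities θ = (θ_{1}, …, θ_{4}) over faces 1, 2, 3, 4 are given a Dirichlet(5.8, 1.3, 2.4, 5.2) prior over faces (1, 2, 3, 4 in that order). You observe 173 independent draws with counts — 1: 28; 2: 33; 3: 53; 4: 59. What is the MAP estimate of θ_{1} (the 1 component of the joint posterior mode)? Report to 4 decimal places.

The Dirichlet prior is conjugate to the Multinomial likelihood: each posterior αⱼ = prior αⱼ + observed count nⱼ.
Posterior concentration: (33.8, 34.3, 55.4, 64.2), total = 187.7.
Joint mode component: (α_{1}−1)/(Σα−K) = 32.8/183.7 = 0.1786.

0.1786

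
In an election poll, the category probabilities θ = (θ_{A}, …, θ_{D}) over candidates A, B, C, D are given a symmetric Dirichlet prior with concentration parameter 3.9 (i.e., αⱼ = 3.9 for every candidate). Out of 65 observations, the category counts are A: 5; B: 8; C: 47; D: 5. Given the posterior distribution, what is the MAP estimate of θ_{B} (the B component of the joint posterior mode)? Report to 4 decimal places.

0.1423

The Dirichlet prior is conjugate to the Multinomial likelihood: each posterior αⱼ = prior αⱼ + observed count nⱼ.
Posterior concentration: (8.9, 11.9, 50.9, 8.9), total = 80.6.
Joint mode component: (α_{B}−1)/(Σα−K) = 10.9/76.6 = 0.1423.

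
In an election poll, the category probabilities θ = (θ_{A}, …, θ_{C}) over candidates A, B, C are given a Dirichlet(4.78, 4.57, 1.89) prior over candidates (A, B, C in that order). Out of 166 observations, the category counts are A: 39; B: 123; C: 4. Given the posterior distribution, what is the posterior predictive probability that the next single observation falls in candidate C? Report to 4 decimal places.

0.0332

The Dirichlet prior is conjugate to the Multinomial likelihood: each posterior αⱼ = prior αⱼ + observed count nⱼ.
Posterior concentration: (43.78, 127.57, 5.89), total = 177.24.
P(next = C | data) = α_{C}/Σα = 0.0332.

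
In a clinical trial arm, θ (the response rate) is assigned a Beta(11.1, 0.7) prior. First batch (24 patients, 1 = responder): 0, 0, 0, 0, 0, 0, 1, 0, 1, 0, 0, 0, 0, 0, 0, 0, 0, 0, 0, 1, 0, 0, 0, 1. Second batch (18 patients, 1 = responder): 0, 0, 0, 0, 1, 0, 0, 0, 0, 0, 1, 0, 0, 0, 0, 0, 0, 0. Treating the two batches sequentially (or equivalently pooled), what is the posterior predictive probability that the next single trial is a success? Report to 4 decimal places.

0.3178

The Beta prior is conjugate to a Binomial/Bernoulli likelihood; the update adds successes to α and failures to β.
After batch 1: Beta(11.1+4, 0.7+20) = Beta(15.1, 20.7).
After batch 2: Beta(15.1+2, 20.7+16) = Beta(17.1, 36.7).
For a single future Bernoulli trial, P(success | data) = α/(α+β) = 0.3178.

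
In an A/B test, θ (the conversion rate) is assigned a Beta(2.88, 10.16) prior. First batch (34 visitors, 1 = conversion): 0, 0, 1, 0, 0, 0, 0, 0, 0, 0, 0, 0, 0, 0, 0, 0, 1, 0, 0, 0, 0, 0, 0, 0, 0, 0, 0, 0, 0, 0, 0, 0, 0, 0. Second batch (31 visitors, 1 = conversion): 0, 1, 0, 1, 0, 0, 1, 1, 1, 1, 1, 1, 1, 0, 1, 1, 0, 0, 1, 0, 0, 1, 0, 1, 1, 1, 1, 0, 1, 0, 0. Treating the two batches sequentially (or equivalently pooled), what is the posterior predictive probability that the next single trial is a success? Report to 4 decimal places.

0.2932

The Beta prior is conjugate to a Binomial/Bernoulli likelihood; the update adds successes to α and failures to β.
After batch 1: Beta(2.88+2, 10.16+32) = Beta(4.88, 42.16).
After batch 2: Beta(4.88+18, 42.16+13) = Beta(22.88, 55.16).
For a single future Bernoulli trial, P(success | data) = α/(α+β) = 0.2932.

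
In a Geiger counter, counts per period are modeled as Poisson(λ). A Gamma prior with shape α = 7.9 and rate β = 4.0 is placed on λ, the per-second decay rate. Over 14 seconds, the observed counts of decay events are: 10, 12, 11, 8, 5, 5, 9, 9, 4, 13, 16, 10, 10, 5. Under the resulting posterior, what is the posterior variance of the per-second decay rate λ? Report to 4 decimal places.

With a Gamma(shape α, rate β) prior, the Poisson likelihood is conjugate: the posterior is Gamma(α + ΣXᵢ, β + n).
Sum of counts S = 127 over n = 14 seconds.
Posterior: Gamma(α+S, β+n) = Gamma(7.9+127, 4.0+14) = Gamma(134.9, 18.0).
Var = α/β² = 134.9/18.0² = 0.4164.

0.4164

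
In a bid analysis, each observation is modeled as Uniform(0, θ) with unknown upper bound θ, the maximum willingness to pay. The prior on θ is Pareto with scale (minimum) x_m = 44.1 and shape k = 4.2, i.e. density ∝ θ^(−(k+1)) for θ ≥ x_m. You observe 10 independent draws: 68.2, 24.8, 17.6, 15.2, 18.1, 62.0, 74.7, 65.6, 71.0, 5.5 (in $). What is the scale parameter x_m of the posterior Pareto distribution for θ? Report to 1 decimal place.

74.7

A Pareto(scale x_m, shape k) prior on the upper bound θ of Uniform(0, θ) is conjugate: posterior is Pareto(max(x_m, max xᵢ), k + n).
Sample maximum = 74.7; prior scale x_m = 44.1 → posterior scale = max = 74.7.
Posterior shape = 4.2 + 10 = 14.2.
Posterior scale x_m = 74.7.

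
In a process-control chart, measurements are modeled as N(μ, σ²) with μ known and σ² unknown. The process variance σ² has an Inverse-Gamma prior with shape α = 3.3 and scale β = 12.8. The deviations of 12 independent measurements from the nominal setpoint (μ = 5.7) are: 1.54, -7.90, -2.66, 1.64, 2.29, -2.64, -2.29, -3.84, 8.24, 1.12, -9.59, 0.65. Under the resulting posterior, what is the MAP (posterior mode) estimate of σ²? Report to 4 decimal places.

14.2666

With known mean μ and an Inverse-Gamma(α, β) prior on σ², the Normal likelihood is conjugate: posterior is Inv-Gamma(α + n/2, β + Σ(xᵢ−μ)²/2).
Σ(xᵢ−μ)² = (1.54)² + (-7.90)² + (-2.66)² + (1.64)² + (2.29)² + (-2.64)² + (-2.29)² + (-3.84)² + (8.24)² + (1.12)² + (-9.59)² + (0.65)² = 268.2928.
Posterior: Inv-Gamma(3.3 + 12/2, 12.8 + 268.2928/2) = Inv-Gamma(9.30, 146.94640).
Mode = β/(α+1) = 146.94640/10.30 = 14.2666.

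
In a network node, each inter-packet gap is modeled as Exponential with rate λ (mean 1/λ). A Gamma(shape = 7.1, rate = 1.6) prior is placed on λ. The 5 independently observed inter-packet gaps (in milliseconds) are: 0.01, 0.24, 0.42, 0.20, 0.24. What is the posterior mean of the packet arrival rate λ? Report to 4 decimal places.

4.4649

With a Gamma(shape α, rate β) prior on the exponential rate λ, the posterior after n observations with total T = Σxᵢ is Gamma(α+n, β+T).
Sum of observations T = 1.11 milliseconds; n = 5.
Posterior: Gamma(7.1+5, 1.6+1.11) = Gamma(12.1, 2.71).
Posterior mean of λ = α/β = 12.1/2.71 = 4.4649.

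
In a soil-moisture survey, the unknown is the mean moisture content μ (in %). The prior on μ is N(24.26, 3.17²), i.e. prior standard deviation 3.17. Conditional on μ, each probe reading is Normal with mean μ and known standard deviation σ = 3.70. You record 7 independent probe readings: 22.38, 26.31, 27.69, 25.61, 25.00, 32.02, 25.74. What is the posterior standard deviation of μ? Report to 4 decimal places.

For Normal data with known variance σ², a Normal(μ₀, σ₀²) prior on μ is conjugate. Posterior precision = 1/σ₀² + n/σ²; posterior mean is the precision-weighted average of μ₀ and x̄.
σ₀² = 3.17² = 10.0489, σ² = 3.70² = 13.69; σ² + n·σ₀² = 13.69 + 7·10.0489 = 84.0323.
Posterior precision = 1/σ₀² + n/σ² = 1/10.0489 + 7/13.69 = (σ² + n·σ₀²)/(σ₀²σ²) = 84.0323/(10.0489·13.69); posterior variance σₙ² = σ₀²σ²/(σ² + n·σ₀²) = 10.0489·13.69/84.0323 = 1.637102.
Posterior SD = √σₙ² = √(10.0489·13.69/84.0323) = 1.2795.

1.2795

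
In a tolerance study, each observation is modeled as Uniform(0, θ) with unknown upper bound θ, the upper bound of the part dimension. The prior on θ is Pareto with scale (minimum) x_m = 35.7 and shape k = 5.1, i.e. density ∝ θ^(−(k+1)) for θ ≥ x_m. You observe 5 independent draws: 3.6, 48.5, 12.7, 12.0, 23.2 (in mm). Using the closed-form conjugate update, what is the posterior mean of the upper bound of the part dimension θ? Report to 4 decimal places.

53.8297

A Pareto(scale x_m, shape k) prior on the upper bound θ of Uniform(0, θ) is conjugate: posterior is Pareto(max(x_m, max xᵢ), k + n).
Sample maximum = 48.5; prior scale x_m = 35.7 → posterior scale = max = 48.5.
Posterior shape = 5.1 + 5 = 10.1.
E[θ|data] = k·x_m/(k−1) = 10.1·48.5/9.1 = 53.8297.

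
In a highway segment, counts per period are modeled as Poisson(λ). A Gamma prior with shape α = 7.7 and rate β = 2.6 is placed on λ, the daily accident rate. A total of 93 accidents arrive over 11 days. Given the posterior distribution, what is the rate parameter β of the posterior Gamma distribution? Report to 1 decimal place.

13.6

With a Gamma(shape α, rate β) prior, the Poisson likelihood is conjugate: the posterior is Gamma(α + ΣXᵢ, β + n).
Posterior: Gamma(α+S, β+n) = Gamma(7.7+93, 2.6+11) = Gamma(100.7, 13.6).
Posterior β = 13.6.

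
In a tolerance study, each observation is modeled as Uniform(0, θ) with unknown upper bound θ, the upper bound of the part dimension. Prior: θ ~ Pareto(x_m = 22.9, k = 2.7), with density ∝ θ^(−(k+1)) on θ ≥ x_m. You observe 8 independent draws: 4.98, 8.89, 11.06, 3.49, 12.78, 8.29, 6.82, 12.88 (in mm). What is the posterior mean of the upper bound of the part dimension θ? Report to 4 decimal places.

A Pareto(scale x_m, shape k) prior on the upper bound θ of Uniform(0, θ) is conjugate: posterior is Pareto(max(x_m, max xᵢ), k + n).
Sample maximum = 12.88; prior scale x_m = 22.9 → posterior scale = max = 22.90.
Posterior shape = 2.7 + 8 = 10.7.
E[θ|data] = k·x_m/(k−1) = 10.7·22.90/9.7 = 25.2608.

25.2608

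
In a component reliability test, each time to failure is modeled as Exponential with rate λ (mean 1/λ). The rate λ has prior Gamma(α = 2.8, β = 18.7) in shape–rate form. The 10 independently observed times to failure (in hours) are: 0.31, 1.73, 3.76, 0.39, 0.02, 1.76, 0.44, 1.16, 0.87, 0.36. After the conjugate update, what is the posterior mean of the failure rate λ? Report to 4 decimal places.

0.4339

With a Gamma(shape α, rate β) prior on the exponential rate λ, the posterior after n observations with total T = Σxᵢ is Gamma(α+n, β+T).
Sum of observations T = 10.80 hours; n = 10.
Posterior: Gamma(2.8+10, 18.7+10.80) = Gamma(12.8, 29.50).
Posterior mean of λ = α/β = 12.8/29.50 = 0.4339.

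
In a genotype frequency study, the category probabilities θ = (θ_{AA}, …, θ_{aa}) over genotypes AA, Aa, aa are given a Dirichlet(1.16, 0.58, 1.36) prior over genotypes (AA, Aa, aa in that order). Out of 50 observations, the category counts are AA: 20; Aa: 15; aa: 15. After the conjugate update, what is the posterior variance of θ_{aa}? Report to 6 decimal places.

The Dirichlet prior is conjugate to the Multinomial likelihood: each posterior αⱼ = prior αⱼ + observed count nⱼ.
Posterior concentration: (21.16, 15.58, 16.36), total = 53.10.
Var[θ_j] = α_j(Σα−α_j)/((Σα)²(Σα+1)) = 16.36·36.74/(53.10²·54.10) = 0.003940.

0.003940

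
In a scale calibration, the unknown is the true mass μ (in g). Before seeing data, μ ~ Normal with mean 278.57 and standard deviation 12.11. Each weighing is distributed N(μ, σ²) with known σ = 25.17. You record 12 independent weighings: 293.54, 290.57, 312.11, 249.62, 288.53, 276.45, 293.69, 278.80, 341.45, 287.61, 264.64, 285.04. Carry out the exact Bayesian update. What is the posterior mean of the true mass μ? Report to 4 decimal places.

285.8746

For Normal data with known variance σ², a Normal(μ₀, σ₀²) prior on μ is conjugate. Posterior precision = 1/σ₀² + n/σ²; posterior mean is the precision-weighted average of μ₀ and x̄.
Σxᵢ = 293.54 + 290.57 + 312.11 + 249.62 + 288.53 + 276.45 + 293.69 + 278.80 + 341.45 + 287.61 + 264.64 + 285.04 = 3462.05, so n·x̄ = 3462.05.
σ₀² = 12.11² = 146.6521, σ² = 25.17² = 633.5289; σ² + n·σ₀² = 633.5289 + 12·146.6521 = 2393.3541.
Posterior mean = (μ₀/σ₀² + n·x̄/σ²)/(1/σ₀² + n/σ²) = (σ²·μ₀ + σ₀²·n·x̄)/(σ² + n·σ₀²) = (633.5289·278.57 + 146.6521·3462.05)/2393.3541 = 684199.048478/2393.3541 = 285.8746.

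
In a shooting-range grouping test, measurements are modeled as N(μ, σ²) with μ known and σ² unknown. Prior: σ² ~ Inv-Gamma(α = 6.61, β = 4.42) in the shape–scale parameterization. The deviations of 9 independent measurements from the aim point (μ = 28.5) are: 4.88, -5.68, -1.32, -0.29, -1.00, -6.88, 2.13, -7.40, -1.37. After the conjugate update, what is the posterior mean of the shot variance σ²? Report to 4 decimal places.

With known mean μ and an Inverse-Gamma(α, β) prior on σ², the Normal likelihood is conjugate: posterior is Inv-Gamma(α + n/2, β + Σ(xᵢ−μ)²/2).
Σ(xᵢ−μ)² = (4.88)² + (-5.68)² + (-1.32)² + (-0.29)² + (-1.00)² + (-6.88)² + (2.13)² + (-7.40)² + (-1.37)² = 167.4115.
Posterior: Inv-Gamma(6.61 + 9/2, 4.42 + 167.4115/2) = Inv-Gamma(11.11, 88.12575).
E[σ²|data] = β/(α−1) = 88.12575/10.11 = 8.7167.

8.7167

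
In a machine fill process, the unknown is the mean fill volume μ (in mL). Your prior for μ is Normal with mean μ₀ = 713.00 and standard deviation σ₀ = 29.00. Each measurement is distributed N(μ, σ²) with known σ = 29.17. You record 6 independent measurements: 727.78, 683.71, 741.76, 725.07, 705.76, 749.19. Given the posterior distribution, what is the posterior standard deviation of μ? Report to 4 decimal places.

For Normal data with known variance σ², a Normal(μ₀, σ₀²) prior on μ is conjugate. Posterior precision = 1/σ₀² + n/σ²; posterior mean is the precision-weighted average of μ₀ and x̄.
σ₀² = 29.00² = 841, σ² = 29.17² = 850.8889; σ² + n·σ₀² = 850.8889 + 6·841 = 5896.8889.
Posterior precision = 1/σ₀² + n/σ² = 1/841 + 6/850.8889 = (σ² + n·σ₀²)/(σ₀²σ²) = 5896.8889/(841·850.8889); posterior variance σₙ² = σ₀²σ²/(σ² + n·σ₀²) = 841·850.8889/5896.8889 = 121.351712.
Posterior SD = √σₙ² = √(841·850.8889/5896.8889) = 11.0160.

11.0160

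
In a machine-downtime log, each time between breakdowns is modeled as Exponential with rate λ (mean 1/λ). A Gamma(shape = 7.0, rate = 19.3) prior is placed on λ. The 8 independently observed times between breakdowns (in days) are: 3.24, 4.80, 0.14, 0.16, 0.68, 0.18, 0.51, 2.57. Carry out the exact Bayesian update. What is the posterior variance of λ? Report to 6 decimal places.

With a Gamma(shape α, rate β) prior on the exponential rate λ, the posterior after n observations with total T = Σxᵢ is Gamma(α+n, β+T).
Sum of observations T = 12.28 days; n = 8.
Posterior: Gamma(7.0+8, 19.3+12.28) = Gamma(15.0, 31.58).
Var = α/β² = 0.015041.

0.015041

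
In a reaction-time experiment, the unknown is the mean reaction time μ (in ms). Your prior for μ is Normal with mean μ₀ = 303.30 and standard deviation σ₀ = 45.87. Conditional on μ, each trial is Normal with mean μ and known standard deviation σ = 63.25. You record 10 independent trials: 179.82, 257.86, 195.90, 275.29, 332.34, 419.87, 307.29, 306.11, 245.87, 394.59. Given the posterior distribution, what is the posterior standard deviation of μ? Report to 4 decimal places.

For Normal data with known variance σ², a Normal(μ₀, σ₀²) prior on μ is conjugate. Posterior precision = 1/σ₀² + n/σ²; posterior mean is the precision-weighted average of μ₀ and x̄.
σ₀² = 45.87² = 2104.0569, σ² = 63.25² = 4000.5625; σ² + n·σ₀² = 4000.5625 + 10·2104.0569 = 25041.1315.
Posterior precision = 1/σ₀² + n/σ² = 1/2104.0569 + 10/4000.5625 = (σ² + n·σ₀²)/(σ₀²σ²) = 25041.1315/(2104.0569·4000.5625); posterior variance σₙ² = σ₀²σ²/(σ² + n·σ₀²) = 2104.0569·4000.5625/25041.1315 = 336.143402.
Posterior SD = √σₙ² = √(2104.0569·4000.5625/25041.1315) = 18.3342.

18.3342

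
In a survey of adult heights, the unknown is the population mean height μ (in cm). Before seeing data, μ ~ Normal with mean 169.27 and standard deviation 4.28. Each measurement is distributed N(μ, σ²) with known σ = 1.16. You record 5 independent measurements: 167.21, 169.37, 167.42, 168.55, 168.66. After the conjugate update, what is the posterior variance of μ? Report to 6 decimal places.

0.265224

For Normal data with known variance σ², a Normal(μ₀, σ₀²) prior on μ is conjugate. Posterior precision = 1/σ₀² + n/σ²; posterior mean is the precision-weighted average of μ₀ and x̄.
σ₀² = 4.28² = 18.3184, σ² = 1.16² = 1.3456; σ² + n·σ₀² = 1.3456 + 5·18.3184 = 92.9376.
Posterior precision = 1/σ₀² + n/σ² = 1/18.3184 + 5/1.3456 = (σ² + n·σ₀²)/(σ₀²σ²) = 92.9376/(18.3184·1.3456); posterior variance σₙ² = σ₀²σ²/(σ² + n·σ₀²) = 18.3184·1.3456/92.9376 = 0.265224.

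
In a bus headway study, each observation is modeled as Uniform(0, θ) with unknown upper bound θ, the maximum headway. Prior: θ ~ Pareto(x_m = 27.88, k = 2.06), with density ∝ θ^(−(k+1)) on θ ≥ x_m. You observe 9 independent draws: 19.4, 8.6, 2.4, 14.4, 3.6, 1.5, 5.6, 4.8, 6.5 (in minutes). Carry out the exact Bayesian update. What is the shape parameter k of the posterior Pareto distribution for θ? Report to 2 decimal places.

A Pareto(scale x_m, shape k) prior on the upper bound θ of Uniform(0, θ) is conjugate: posterior is Pareto(max(x_m, max xᵢ), k + n).
Sample maximum = 19.4; prior scale x_m = 27.88 → posterior scale = max = 27.88.
Posterior shape = 2.06 + 9 = 11.06.
Posterior shape k = 11.06.

11.06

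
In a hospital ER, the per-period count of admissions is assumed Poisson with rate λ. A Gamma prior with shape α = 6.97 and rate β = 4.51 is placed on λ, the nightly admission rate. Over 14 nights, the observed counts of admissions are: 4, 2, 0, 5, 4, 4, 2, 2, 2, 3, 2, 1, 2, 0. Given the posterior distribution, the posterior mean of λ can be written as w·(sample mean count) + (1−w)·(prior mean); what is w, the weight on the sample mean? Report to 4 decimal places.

With a Gamma(shape α, rate β) prior, the Poisson likelihood is conjugate: the posterior is Gamma(α + ΣXᵢ, β + n).
Posterior mean = (α₀+S)/(β₀+n) = [n/(β₀+n)]·(S/n) + [β₀/(β₀+n)]·(α₀/β₀), so only n and β₀ enter the weight.
Weight on data w = n/(β₀+n) = 14/(4.51+14) = 14/18.51 = 0.7563.

0.7563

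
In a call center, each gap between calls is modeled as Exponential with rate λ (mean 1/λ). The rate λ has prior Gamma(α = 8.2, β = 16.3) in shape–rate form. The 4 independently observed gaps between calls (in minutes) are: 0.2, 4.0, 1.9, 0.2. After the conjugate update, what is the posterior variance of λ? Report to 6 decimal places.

0.023886

With a Gamma(shape α, rate β) prior on the exponential rate λ, the posterior after n observations with total T = Σxᵢ is Gamma(α+n, β+T).
Sum of observations T = 6.3 minutes; n = 4.
Posterior: Gamma(8.2+4, 16.3+6.3) = Gamma(12.2, 22.6).
Var = α/β² = 0.023886.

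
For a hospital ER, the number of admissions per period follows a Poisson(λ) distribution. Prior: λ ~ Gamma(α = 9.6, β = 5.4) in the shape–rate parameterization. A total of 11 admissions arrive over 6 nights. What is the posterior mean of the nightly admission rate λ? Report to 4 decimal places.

With a Gamma(shape α, rate β) prior, the Poisson likelihood is conjugate: the posterior is Gamma(α + ΣXᵢ, β + n).
Posterior: Gamma(α+S, β+n) = Gamma(9.6+11, 5.4+6) = Gamma(20.6, 11.4).
Posterior mean = α/β = 20.6/11.4 = 1.8070.

1.8070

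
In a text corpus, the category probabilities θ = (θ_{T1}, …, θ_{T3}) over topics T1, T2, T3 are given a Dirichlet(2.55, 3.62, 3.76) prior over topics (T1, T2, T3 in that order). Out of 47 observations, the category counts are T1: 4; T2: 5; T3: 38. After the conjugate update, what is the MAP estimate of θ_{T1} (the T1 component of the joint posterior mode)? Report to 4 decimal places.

0.1029

The Dirichlet prior is conjugate to the Multinomial likelihood: each posterior αⱼ = prior αⱼ + observed count nⱼ.
Posterior concentration: (6.55, 8.62, 41.76), total = 56.93.
Joint mode component: (α_{T1}−1)/(Σα−K) = 5.55/53.93 = 0.1029.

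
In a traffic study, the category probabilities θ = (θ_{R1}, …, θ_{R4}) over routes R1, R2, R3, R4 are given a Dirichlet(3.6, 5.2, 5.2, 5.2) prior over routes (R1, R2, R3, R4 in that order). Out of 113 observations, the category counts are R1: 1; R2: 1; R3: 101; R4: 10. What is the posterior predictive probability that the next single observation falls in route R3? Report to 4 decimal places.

The Dirichlet prior is conjugate to the Multinomial likelihood: each posterior αⱼ = prior αⱼ + observed count nⱼ.
Posterior concentration: (4.6, 6.2, 106.2, 15.2), total = 132.2.
P(next = R3 | data) = α_{R3}/Σα = 0.8033.

0.8033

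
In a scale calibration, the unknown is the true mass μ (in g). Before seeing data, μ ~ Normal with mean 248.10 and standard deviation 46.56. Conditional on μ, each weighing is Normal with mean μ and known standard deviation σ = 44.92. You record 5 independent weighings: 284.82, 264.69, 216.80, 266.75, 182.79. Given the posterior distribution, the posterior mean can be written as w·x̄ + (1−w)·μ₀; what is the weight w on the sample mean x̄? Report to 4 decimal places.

0.8431

For Normal data with known variance σ², a Normal(μ₀, σ₀²) prior on μ is conjugate. Posterior precision = 1/σ₀² + n/σ²; posterior mean is the precision-weighted average of μ₀ and x̄.
σ₀² = 46.56² = 2167.8336, σ² = 44.92² = 2017.8064. Prior precision 1/σ₀² = 1/2167.8336; data precision n/σ² = 5/2017.8064.
w = (n/σ²)/(1/σ₀² + n/σ²) = n·σ₀²/(σ² + n·σ₀²) = 5·2167.8336/(2017.8064 + 5·2167.8336) = 10839.168/12856.9744 = 0.8431.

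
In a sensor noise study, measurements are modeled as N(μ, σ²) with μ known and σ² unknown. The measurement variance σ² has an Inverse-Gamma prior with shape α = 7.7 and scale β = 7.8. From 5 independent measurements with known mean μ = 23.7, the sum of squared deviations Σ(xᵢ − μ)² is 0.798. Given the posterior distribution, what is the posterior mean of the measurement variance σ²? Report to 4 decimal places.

0.8912

With known mean μ and an Inverse-Gamma(α, β) prior on σ², the Normal likelihood is conjugate: posterior is Inv-Gamma(α + n/2, β + Σ(xᵢ−μ)²/2).
Posterior: Inv-Gamma(7.7 + 5/2, 7.8 + 0.798/2) = Inv-Gamma(10.20, 8.1990).
E[σ²|data] = β/(α−1) = 8.1990/9.20 = 0.8912.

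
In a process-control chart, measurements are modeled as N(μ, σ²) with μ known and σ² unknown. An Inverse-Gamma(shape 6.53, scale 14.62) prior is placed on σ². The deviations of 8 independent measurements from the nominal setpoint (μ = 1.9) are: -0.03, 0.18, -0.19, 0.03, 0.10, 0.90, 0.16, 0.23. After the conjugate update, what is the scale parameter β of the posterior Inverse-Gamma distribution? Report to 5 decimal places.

15.10440

With known mean μ and an Inverse-Gamma(α, β) prior on σ², the Normal likelihood is conjugate: posterior is Inv-Gamma(α + n/2, β + Σ(xᵢ−μ)²/2).
Σ(xᵢ−μ)² = (-0.03)² + (0.18)² + (-0.19)² + (0.03)² + (0.10)² + (0.90)² + (0.16)² + (0.23)² = 0.9688.
Posterior: Inv-Gamma(6.53 + 8/2, 14.62 + 0.9688/2) = Inv-Gamma(10.53, 15.10440).
Posterior β = 15.10440.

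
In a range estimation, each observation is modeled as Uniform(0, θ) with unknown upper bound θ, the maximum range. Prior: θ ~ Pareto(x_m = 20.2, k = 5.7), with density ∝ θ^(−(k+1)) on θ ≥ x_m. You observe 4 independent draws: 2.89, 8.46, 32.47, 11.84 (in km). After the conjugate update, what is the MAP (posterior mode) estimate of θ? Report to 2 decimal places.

32.47

A Pareto(scale x_m, shape k) prior on the upper bound θ of Uniform(0, θ) is conjugate: posterior is Pareto(max(x_m, max xᵢ), k + n).
Sample maximum = 32.47; prior scale x_m = 20.2 → posterior scale = max = 32.47.
Posterior shape = 5.7 + 4 = 9.7.
The Pareto density is decreasing on [x_m, ∞), so the mode is x_m = 32.47.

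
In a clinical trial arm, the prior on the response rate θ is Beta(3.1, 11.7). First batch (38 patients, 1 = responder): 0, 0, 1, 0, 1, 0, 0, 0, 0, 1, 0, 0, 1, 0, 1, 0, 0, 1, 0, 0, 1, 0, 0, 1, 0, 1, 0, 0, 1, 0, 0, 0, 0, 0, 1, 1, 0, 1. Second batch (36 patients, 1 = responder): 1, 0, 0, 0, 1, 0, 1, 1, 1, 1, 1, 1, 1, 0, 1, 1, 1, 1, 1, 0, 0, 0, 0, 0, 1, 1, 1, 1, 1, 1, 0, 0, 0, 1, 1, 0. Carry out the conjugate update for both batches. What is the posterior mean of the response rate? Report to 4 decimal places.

The Beta prior is conjugate to a Binomial/Bernoulli likelihood; the update adds successes to α and failures to β.
After batch 1: Beta(3.1+13, 11.7+25) = Beta(16.1, 36.7).
After batch 2: Beta(16.1+22, 36.7+14) = Beta(38.1, 50.7).
Posterior mean = α/(α+β) = 38.1/88.8 = 0.4291.

0.4291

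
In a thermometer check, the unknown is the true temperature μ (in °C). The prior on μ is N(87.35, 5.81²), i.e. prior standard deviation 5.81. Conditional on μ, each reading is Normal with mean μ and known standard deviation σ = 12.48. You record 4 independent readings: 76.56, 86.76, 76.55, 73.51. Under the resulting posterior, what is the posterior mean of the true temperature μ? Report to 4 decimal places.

For Normal data with known variance σ², a Normal(μ₀, σ₀²) prior on μ is conjugate. Posterior precision = 1/σ₀² + n/σ²; posterior mean is the precision-weighted average of μ₀ and x̄.
Σxᵢ = 76.56 + 86.76 + 76.55 + 73.51 = 313.38, so n·x̄ = 313.38.
σ₀² = 5.81² = 33.7561, σ² = 12.48² = 155.7504; σ² + n·σ₀² = 155.7504 + 4·33.7561 = 290.7748.
Posterior mean = (μ₀/σ₀² + n·x̄/σ²)/(1/σ₀² + n/σ²) = (σ²·μ₀ + σ₀²·n·x̄)/(σ² + n·σ₀²) = (155.7504·87.35 + 33.7561·313.38)/290.7748 = 24183.284058/290.7748 = 83.1684.

83.1684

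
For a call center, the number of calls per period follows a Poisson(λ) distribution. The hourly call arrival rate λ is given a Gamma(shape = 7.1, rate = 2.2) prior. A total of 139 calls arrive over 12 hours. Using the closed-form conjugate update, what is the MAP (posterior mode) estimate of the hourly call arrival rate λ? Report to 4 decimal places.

With a Gamma(shape α, rate β) prior, the Poisson likelihood is conjugate: the posterior is Gamma(α + ΣXᵢ, β + n).
Posterior: Gamma(α+S, β+n) = Gamma(7.1+139, 2.2+12) = Gamma(146.1, 14.2).
Mode of Gamma(α,β) for α≥1 is (α−1)/β = 145.1/14.2 = 10.2183.

10.2183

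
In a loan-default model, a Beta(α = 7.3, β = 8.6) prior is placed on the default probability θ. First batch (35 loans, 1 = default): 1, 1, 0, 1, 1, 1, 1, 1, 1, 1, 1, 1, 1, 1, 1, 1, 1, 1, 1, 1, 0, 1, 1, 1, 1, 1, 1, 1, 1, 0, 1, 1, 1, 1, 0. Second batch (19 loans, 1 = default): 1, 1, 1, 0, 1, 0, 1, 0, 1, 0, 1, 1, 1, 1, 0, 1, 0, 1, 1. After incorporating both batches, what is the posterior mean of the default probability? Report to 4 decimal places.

0.7339

The Beta prior is conjugate to a Binomial/Bernoulli likelihood; the update adds successes to α and failures to β.
After batch 1: Beta(7.3+31, 8.6+4) = Beta(38.3, 12.6).
After batch 2: Beta(38.3+13, 12.6+6) = Beta(51.3, 18.6).
Posterior mean = α/(α+β) = 51.3/69.9 = 0.7339.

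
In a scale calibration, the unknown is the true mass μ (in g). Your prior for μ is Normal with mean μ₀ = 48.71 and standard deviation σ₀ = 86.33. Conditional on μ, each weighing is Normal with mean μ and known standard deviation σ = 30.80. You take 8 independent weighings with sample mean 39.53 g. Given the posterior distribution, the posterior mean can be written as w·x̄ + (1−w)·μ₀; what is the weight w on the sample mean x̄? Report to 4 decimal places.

0.9843

For Normal data with known variance σ², a Normal(μ₀, σ₀²) prior on μ is conjugate. Posterior precision = 1/σ₀² + n/σ²; posterior mean is the precision-weighted average of μ₀ and x̄.
σ₀² = 86.33² = 7452.8689, σ² = 30.80² = 948.64. Prior precision 1/σ₀² = 1/7452.8689; data precision n/σ² = 8/948.64.
w = (n/σ²)/(1/σ₀² + n/σ²) = n·σ₀²/(σ² + n·σ₀²) = 8·7452.8689/(948.64 + 8·7452.8689) = 59622.9512/60571.5912 = 0.9843.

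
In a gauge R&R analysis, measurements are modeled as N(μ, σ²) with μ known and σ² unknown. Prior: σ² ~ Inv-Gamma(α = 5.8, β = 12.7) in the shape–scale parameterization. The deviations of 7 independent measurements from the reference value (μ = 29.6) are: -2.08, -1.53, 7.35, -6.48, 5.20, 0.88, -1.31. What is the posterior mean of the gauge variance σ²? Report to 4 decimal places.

9.4946

With known mean μ and an Inverse-Gamma(α, β) prior on σ², the Normal likelihood is conjugate: posterior is Inv-Gamma(α + n/2, β + Σ(xᵢ−μ)²/2).
Σ(xᵢ−μ)² = (-2.08)² + (-1.53)² + (7.35)² + (-6.48)² + (5.20)² + (0.88)² + (-1.31)² = 132.2107.
Posterior: Inv-Gamma(5.8 + 7/2, 12.7 + 132.2107/2) = Inv-Gamma(9.30, 78.80535).
E[σ²|data] = β/(α−1) = 78.80535/8.30 = 9.4946.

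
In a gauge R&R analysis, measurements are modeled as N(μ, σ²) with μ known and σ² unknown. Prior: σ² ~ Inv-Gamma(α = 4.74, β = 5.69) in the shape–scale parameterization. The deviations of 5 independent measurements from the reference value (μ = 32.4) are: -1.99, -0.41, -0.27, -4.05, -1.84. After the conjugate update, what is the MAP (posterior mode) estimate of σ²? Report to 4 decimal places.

With known mean μ and an Inverse-Gamma(α, β) prior on σ², the Normal likelihood is conjugate: posterior is Inv-Gamma(α + n/2, β + Σ(xᵢ−μ)²/2).
Σ(xᵢ−μ)² = (-1.99)² + (-0.41)² + (-0.27)² + (-4.05)² + (-1.84)² = 23.9892.
Posterior: Inv-Gamma(4.74 + 5/2, 5.69 + 23.9892/2) = Inv-Gamma(7.24, 17.68460).
Mode = β/(α+1) = 17.68460/8.24 = 2.1462.

2.1462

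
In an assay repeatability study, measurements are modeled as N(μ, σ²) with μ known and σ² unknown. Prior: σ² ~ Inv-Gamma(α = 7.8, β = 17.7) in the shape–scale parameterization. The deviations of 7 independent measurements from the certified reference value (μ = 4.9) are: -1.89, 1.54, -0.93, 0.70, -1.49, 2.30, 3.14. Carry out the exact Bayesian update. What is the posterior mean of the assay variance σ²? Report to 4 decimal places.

2.9159

With known mean μ and an Inverse-Gamma(α, β) prior on σ², the Normal likelihood is conjugate: posterior is Inv-Gamma(α + n/2, β + Σ(xᵢ−μ)²/2).
Σ(xᵢ−μ)² = (-1.89)² + (1.54)² + (-0.93)² + (0.70)² + (-1.49)² + (2.30)² + (3.14)² = 24.6683.
Posterior: Inv-Gamma(7.8 + 7/2, 17.7 + 24.6683/2) = Inv-Gamma(11.30, 30.03415).
E[σ²|data] = β/(α−1) = 30.03415/10.30 = 2.9159.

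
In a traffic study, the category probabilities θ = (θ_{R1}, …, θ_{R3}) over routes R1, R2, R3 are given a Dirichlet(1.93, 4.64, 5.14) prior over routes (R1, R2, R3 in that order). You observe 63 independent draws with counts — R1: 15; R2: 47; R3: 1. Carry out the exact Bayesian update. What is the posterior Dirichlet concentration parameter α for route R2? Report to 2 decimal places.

The Dirichlet prior is conjugate to the Multinomial likelihood: each posterior αⱼ = prior αⱼ + observed count nⱼ.
Posterior concentration: (16.93, 51.64, 6.14), total = 74.71.
α_{R2} = 4.64 + 47 = 51.64.

51.64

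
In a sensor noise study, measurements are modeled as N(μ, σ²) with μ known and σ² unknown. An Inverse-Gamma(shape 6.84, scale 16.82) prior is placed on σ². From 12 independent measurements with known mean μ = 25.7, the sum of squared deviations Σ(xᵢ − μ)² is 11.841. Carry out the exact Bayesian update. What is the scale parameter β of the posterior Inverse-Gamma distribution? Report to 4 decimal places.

22.7405

With known mean μ and an Inverse-Gamma(α, β) prior on σ², the Normal likelihood is conjugate: posterior is Inv-Gamma(α + n/2, β + Σ(xᵢ−μ)²/2).
Posterior: Inv-Gamma(6.84 + 12/2, 16.82 + 11.841/2) = Inv-Gamma(12.84, 22.7405).
Posterior β = 22.7405.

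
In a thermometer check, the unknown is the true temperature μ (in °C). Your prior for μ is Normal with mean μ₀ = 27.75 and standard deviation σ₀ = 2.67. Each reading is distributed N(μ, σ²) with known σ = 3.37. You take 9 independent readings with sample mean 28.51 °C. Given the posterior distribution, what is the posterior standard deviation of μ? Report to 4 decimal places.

For Normal data with known variance σ², a Normal(μ₀, σ₀²) prior on μ is conjugate. Posterior precision = 1/σ₀² + n/σ²; posterior mean is the precision-weighted average of μ₀ and x̄.
σ₀² = 2.67² = 7.1289, σ² = 3.37² = 11.3569; σ² + n·σ₀² = 11.3569 + 9·7.1289 = 75.517.
Posterior precision = 1/σ₀² + n/σ² = 1/7.1289 + 9/11.3569 = (σ² + n·σ₀²)/(σ₀²σ²) = 75.517/(7.1289·11.3569); posterior variance σₙ² = σ₀²σ²/(σ² + n·σ₀²) = 7.1289·11.3569/75.517 = 1.072106.
Posterior SD = √σₙ² = √(7.1289·11.3569/75.517) = 1.0354.

1.0354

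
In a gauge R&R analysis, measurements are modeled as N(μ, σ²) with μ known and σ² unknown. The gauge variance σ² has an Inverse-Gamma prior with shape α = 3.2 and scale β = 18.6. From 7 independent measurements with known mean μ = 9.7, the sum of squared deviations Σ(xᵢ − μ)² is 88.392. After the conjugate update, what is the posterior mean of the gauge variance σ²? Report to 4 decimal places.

11.0168

With known mean μ and an Inverse-Gamma(α, β) prior on σ², the Normal likelihood is conjugate: posterior is Inv-Gamma(α + n/2, β + Σ(xᵢ−μ)²/2).
Posterior: Inv-Gamma(3.2 + 7/2, 18.6 + 88.392/2) = Inv-Gamma(6.70, 62.7960).
E[σ²|data] = β/(α−1) = 62.7960/5.70 = 11.0168.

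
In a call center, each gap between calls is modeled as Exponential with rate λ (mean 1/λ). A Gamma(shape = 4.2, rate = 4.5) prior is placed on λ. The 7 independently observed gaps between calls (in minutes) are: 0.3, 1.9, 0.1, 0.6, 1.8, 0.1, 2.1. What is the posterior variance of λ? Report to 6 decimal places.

With a Gamma(shape α, rate β) prior on the exponential rate λ, the posterior after n observations with total T = Σxᵢ is Gamma(α+n, β+T).
Sum of observations T = 6.9 minutes; n = 7.
Posterior: Gamma(4.2+7, 4.5+6.9) = Gamma(11.2, 11.4).
Var = α/β² = 0.086180.

0.086180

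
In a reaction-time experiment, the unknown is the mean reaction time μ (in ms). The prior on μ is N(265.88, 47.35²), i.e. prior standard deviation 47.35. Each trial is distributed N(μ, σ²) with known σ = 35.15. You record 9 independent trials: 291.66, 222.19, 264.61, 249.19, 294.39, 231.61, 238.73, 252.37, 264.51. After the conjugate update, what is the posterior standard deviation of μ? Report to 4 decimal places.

11.3736

For Normal data with known variance σ², a Normal(μ₀, σ₀²) prior on μ is conjugate. Posterior precision = 1/σ₀² + n/σ²; posterior mean is the precision-weighted average of μ₀ and x̄.
σ₀² = 47.35² = 2242.0225, σ² = 35.15² = 1235.5225; σ² + n·σ₀² = 1235.5225 + 9·2242.0225 = 21413.725.
Posterior precision = 1/σ₀² + n/σ² = 1/2242.0225 + 9/1235.5225 = (σ² + n·σ₀²)/(σ₀²σ²) = 21413.725/(2242.0225·1235.5225); posterior variance σₙ² = σ₀²σ²/(σ² + n·σ₀²) = 2242.0225·1235.5225/21413.725 = 129.359523.
Posterior SD = √σₙ² = √(2242.0225·1235.5225/21413.725) = 11.3736.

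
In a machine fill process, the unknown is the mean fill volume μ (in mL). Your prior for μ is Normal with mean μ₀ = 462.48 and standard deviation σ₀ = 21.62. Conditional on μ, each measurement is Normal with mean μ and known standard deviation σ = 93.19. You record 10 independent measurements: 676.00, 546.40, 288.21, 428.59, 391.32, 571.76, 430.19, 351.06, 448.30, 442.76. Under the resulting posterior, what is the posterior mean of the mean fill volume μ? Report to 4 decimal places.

460.7231

For Normal data with known variance σ², a Normal(μ₀, σ₀²) prior on μ is conjugate. Posterior precision = 1/σ₀² + n/σ²; posterior mean is the precision-weighted average of μ₀ and x̄.
Σxᵢ = 676.00 + 546.40 + 288.21 + 428.59 + 391.32 + 571.76 + 430.19 + 351.06 + 448.30 + 442.76 = 4574.59, so n·x̄ = 4574.59.
σ₀² = 21.62² = 467.4244, σ² = 93.19² = 8684.3761; σ² + n·σ₀² = 8684.3761 + 10·467.4244 = 13358.6201.
Posterior mean = (μ₀/σ₀² + n·x̄/σ²)/(1/σ₀² + n/σ²) = (σ²·μ₀ + σ₀²·n·x̄)/(σ² + n·σ₀²) = (8684.3761·462.48 + 467.4244·4574.59)/13358.6201 = 6154625.244724/13358.6201 = 460.7231.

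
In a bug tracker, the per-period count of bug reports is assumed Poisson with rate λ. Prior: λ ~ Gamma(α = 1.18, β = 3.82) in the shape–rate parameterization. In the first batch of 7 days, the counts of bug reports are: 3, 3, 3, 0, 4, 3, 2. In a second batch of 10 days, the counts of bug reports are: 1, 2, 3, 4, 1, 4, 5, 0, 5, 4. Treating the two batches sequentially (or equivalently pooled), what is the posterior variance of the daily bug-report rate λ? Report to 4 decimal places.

0.1111

With a Gamma(shape α, rate β) prior, the Poisson likelihood is conjugate: the posterior is Gamma(α + ΣXᵢ, β + n).
Batch 1: sum of counts S = 18 over n = 7 days.
After batch 1: Gamma(α+S, β+n) = Gamma(1.18+18, 3.82+7) = Gamma(19.18, 10.82).
Batch 2: sum of counts S = 29 over n = 10 days.
After batch 2: Gamma(α+S, β+n) = Gamma(19.18+29, 10.82+10) = Gamma(48.18, 20.82).
Var = α/β² = 48.18/20.82² = 0.1111.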